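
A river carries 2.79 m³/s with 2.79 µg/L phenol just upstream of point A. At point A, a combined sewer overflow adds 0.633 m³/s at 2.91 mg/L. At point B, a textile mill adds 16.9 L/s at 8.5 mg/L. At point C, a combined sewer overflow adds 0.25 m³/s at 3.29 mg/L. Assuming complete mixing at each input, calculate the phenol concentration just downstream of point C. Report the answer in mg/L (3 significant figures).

0.763 mg/L

2.79 µg/L = 0.00279 mg/L.
After input A: C = (2.79·0.00279 + 0.633·2.91) / 3.423 = 0.5404 mg/L.
16.9 L/s = 0.0169 m³/s.
After input B: C = (3.423·0.5404 + 0.0169·8.5) / 3.44 = 0.5795 mg/L.
After input C: C = (3.44·0.5795 + 0.25·3.29) / 3.69 = 0.7632 mg/L.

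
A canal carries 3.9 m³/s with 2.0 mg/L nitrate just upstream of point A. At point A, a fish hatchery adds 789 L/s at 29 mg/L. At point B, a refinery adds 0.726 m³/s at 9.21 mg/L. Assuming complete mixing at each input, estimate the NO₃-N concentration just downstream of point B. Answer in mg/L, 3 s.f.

789 L/s = 0.789 m³/s.
After input A: C = (3.9·2 + 0.789·29) / 4.689 = 6.543 mg/L.
After input B: C = (4.689·6.543 + 0.726·9.21) / 5.415 = 6.901 mg/L.

6.90 mg/L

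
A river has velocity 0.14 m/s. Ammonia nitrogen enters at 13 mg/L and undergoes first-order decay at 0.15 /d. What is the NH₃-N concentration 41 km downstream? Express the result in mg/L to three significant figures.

7.82 mg/L

Travel time t = 41 km / 0.14 m/s = 4.1e+04/0.14 = 2.929e+05 s = 3.39 d.
First-order decay: C = 13·exp(−0.15·3.39) = 13·0.6014 = 7.819 mg/L.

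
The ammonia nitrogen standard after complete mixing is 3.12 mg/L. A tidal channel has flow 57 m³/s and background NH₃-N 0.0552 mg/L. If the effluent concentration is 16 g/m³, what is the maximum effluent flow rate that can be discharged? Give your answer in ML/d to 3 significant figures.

Mass balance at complete mixing: C_std·(Q_w + Q_r) = Q_w·C_e + Q_r·C_b.
Rearranging, Q_w = Q_r·(C_std − C_b)/(C_e − C_std) = 57·(3.12 − 0.0552) / (16 − 3.12) = 13.56 m³/s.
= 1172 ML/d.

1170 ML/d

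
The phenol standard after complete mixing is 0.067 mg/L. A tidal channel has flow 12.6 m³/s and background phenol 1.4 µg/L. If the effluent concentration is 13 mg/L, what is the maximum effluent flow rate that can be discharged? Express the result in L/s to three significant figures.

1.4 µg/L = 0.0014 mg/L.
Mass balance at complete mixing: C_std·(Q_w + Q_r) = Q_w·C_e + Q_r·C_b.
Rearranging, Q_w = Q_r·(C_std − C_b)/(C_e − C_std) = 12.6·(0.067 − 0.0014) / (13 − 0.067) = 0.06391 m³/s.
= 63.91 L/s.

63.9 L/s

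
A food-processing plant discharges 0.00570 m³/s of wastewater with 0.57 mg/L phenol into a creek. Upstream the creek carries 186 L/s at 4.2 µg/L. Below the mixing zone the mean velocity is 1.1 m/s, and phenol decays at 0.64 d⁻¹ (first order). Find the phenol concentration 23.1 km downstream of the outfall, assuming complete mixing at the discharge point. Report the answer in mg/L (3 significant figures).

0.0180 mg/L

186 L/s = 0.186 m³/s.
4.2 µg/L = 0.0042 mg/L.
After complete mixing, C₀ = (0.0057·0.57 + 0.186·0.0042) / 0.1917 = 0.02102 mg/L.
Travel time t = 2.31e+04 m / 1.1 m/s = 2.1e+04 s = 0.2431 d.
C = 0.02102·exp(−0.64·0.2431) = 0.02102·0.8559 = 0.01799 mg/L.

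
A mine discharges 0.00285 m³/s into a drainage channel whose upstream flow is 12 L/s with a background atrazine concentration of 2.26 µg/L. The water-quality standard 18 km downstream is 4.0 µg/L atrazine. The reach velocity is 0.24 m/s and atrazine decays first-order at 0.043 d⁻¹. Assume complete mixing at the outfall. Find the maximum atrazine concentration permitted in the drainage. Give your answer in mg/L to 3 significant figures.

0.0121 mg/L

12 L/s = 0.012 m³/s.
2.26 µg/L = 0.00226 mg/L.
4.0 µg/L = 0.004 mg/L.
Travel time to the compliance point: t = 1.8e+04/0.24 = 7.5e+04 s = 0.8681 d; decay factor exp(−0.043·0.8681) = 0.9634.
So the concentration just after mixing may be at most 0.004/0.9634 = 0.004152 mg/L.
Mass balance: 0.004152·0.01485 = 0.00285·Cₑ + 0.012·0.00226.
Cₑ = (6.166e-05 − 2.712e-05) / 0.00285 = 0.01212 mg/L.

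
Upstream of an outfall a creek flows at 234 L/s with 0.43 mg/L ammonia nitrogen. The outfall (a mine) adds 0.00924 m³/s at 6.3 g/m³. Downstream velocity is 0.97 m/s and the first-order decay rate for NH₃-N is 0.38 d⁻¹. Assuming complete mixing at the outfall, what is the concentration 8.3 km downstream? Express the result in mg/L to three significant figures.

0.629 mg/L

234 L/s = 0.234 m³/s.
After complete mixing, C₀ = (0.00924·6.3 + 0.234·0.43) / 0.2432 = 0.653 mg/L.
Travel time t = 8300 m / 0.97 m/s = 8557 s = 0.09904 d.
C = 0.653·exp(−0.38·0.09904) = 0.653·0.9631 = 0.6289 mg/L.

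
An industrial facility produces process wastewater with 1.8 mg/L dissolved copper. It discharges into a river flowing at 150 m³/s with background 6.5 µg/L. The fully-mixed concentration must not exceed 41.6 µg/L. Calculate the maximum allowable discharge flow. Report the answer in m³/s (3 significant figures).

2.99 m³/s

6.5 µg/L = 0.0065 mg/L.
41.6 µg/L = 0.0416 mg/L.
Mass balance at complete mixing: C_std·(Q_w + Q_r) = Q_w·C_e + Q_r·C_b.
Rearranging, Q_w = Q_r·(C_std − C_b)/(C_e − C_std) = 150·(0.0416 − 0.0065) / (1.8 − 0.0416) = 2.994 m³/s.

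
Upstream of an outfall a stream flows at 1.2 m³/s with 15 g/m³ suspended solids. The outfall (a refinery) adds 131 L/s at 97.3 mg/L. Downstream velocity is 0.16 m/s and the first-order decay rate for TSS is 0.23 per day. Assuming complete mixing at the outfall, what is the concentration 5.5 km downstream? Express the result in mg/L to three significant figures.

21.1 mg/L

131 L/s = 0.131 m³/s.
After complete mixing, C₀ = (0.131·97.3 + 1.2·15) / 1.331 = 23.1 mg/L.
Travel time t = 5500 m / 0.16 m/s = 3.438e+04 s = 0.3979 d.
C = 23.1·exp(−0.23·0.3979) = 23.1·0.9126 = 21.08 mg/L.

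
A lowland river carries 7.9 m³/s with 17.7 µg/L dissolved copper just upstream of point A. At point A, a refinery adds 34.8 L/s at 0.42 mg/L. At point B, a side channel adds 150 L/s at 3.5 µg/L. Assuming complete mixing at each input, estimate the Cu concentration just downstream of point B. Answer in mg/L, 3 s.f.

17.7 µg/L = 0.0177 mg/L.
34.8 L/s = 0.0348 m³/s.
After input A: C = (7.9·0.0177 + 0.0348·0.42) / 7.935 = 0.01946 mg/L.
150 L/s = 0.15 m³/s.
3.5 µg/L = 0.0035 mg/L.
After input B: C = (7.935·0.01946 + 0.15·0.0035) / 8.085 = 0.01917 mg/L.

0.0192 mg/L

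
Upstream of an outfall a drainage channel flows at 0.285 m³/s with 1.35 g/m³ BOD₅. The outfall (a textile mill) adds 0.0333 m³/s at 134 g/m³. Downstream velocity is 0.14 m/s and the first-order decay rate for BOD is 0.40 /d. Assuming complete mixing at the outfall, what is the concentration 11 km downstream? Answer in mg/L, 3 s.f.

After complete mixing, C₀ = (0.0333·134 + 0.285·1.35) / 0.3183 = 15.23 mg/L.
Travel time t = 1.1e+04 m / 0.14 m/s = 7.857e+04 s = 0.9094 d.
C = 15.23·exp(−0.40·0.9094) = 15.23·0.6951 = 10.58 mg/L.

10.6 mg/L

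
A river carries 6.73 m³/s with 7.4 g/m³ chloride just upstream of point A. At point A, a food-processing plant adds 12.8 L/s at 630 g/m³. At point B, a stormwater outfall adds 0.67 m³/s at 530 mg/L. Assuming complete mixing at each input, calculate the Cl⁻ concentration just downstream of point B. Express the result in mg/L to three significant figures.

12.8 L/s = 0.0128 m³/s.
After input A: C = (6.73·7.4 + 0.0128·630) / 6.743 = 8.582 mg/L.
After input B: C = (6.743·8.582 + 0.67·530) / 7.413 = 55.71 mg/L.

55.7 mg/L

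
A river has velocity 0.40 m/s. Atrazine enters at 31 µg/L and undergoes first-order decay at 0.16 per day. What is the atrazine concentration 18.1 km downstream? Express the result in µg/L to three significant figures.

Travel time t = 18.1 km / 0.40 m/s = 1.81e+04/0.40 = 4.525e+04 s = 0.5237 d.
First-order decay: C = 31·exp(−0.16·0.5237) = 31·0.9196 = 28.51 µg/L.

28.5 µg/L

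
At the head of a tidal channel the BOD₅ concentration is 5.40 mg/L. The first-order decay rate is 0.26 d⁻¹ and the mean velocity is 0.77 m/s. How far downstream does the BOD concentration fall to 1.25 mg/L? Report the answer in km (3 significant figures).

374 km

From C = C₀·e^(−kt), t = ln(C₀/C)/k = ln(5.40/1.25)/0.26 = 1.463/0.26 = 5.628 d.
Distance = v·t = 0.77 m/s × 4.863e+05 s = 3.744e+05 m = 374.4 km.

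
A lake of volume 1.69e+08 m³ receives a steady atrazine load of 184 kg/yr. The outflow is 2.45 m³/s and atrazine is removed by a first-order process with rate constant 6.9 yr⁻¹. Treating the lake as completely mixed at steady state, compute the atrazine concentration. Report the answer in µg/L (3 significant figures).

0.148 µg/L

Outflow Q = 2.45 m³/s × 3.156e+07 s/yr = 7.732e+07 m³/yr.
Steady-state CSTR mass balance: W = Q·C + k·V·C, so C = W/(Q + kV).
Q + kV = 7.732e+07 + 6.9·1.69e+08 = 1.243e+09 m³/yr.
C = 184/1.243e+09 = 1.48e-07 kg/m³ = 0.000148 mg/L = 0.148 µg/L.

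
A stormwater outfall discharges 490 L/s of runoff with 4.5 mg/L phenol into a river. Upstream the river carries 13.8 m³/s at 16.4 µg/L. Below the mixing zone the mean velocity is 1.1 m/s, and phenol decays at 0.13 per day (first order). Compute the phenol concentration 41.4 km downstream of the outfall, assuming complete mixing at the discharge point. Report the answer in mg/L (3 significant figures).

490 L/s = 0.49 m³/s.
16.4 µg/L = 0.0164 mg/L.
After complete mixing, C₀ = (0.49·4.5 + 13.8·0.0164) / 14.29 = 0.1701 mg/L.
Travel time t = 4.14e+04 m / 1.1 m/s = 3.764e+04 s = 0.4356 d.
C = 0.1701·exp(−0.13·0.4356) = 0.1701·0.9449 = 0.1608 mg/L.

0.161 mg/L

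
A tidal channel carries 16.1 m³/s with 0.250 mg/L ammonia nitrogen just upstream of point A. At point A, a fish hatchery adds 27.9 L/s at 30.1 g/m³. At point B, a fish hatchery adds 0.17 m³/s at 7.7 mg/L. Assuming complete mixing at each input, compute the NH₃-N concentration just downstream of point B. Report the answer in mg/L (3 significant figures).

27.9 L/s = 0.0279 m³/s.
After input A: C = (16.1·0.25 + 0.0279·30.1) / 16.13 = 0.3016 mg/L.
After input B: C = (16.13·0.3016 + 0.17·7.7) / 16.3 = 0.3788 mg/L.

0.379 mg/L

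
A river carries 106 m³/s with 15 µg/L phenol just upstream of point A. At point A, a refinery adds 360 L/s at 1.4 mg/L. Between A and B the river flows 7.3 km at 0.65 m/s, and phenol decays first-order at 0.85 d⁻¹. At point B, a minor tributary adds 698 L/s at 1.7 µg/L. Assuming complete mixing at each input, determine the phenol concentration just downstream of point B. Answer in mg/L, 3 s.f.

0.0175 mg/L

15 µg/L = 0.015 mg/L.
360 L/s = 0.36 m³/s.
After input A: C = (106·0.015 + 0.36·1.4) / 106.4 = 0.01969 mg/L.
Over the 7.3 km reach to input B (t = 1.123e+04 s = 0.13 d), decay gives C = 0.01969·exp(−0.85·0.13) = 0.01763 mg/L.
698 L/s = 0.698 m³/s.
1.7 µg/L = 0.0017 mg/L.
After input B: C = (106.4·0.01763 + 0.698·0.0017) / 107.1 = 0.01752 mg/L.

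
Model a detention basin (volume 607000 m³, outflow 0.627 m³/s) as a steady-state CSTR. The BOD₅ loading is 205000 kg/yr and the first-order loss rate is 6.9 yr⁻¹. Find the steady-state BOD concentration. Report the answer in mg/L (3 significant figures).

8.55 mg/L

Outflow Q = 0.627 m³/s × 3.156e+07 s/yr = 1.979e+07 m³/yr.
Steady-state CSTR mass balance: W = Q·C + k·V·C, so C = W/(Q + kV).
Q + kV = 1.979e+07 + 6.9·607000 = 2.397e+07 m³/yr.
C = 205000/2.397e+07 = 0.008551 kg/m³ = 8.551 mg/L.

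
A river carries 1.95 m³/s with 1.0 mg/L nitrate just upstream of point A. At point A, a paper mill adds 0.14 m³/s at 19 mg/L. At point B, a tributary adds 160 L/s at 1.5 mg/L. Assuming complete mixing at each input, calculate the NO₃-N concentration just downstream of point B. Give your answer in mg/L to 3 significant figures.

2.16 mg/L

After input A: C = (1.95·1 + 0.14·19) / 2.09 = 2.206 mg/L.
160 L/s = 0.16 m³/s.
After input B: C = (2.09·2.206 + 0.16·1.5) / 2.25 = 2.156 mg/L.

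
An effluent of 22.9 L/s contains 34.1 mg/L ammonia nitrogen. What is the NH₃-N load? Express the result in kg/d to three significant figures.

22.9 L/s = 0.0229 m³/s.
Mass flux = Q·C = 0.0229 m³/s × 34.1 g/m³ = 0.7809 g/s.
= 0.7809 g/s × 86.4 = 67.47 kg/d.

67.5 kg/d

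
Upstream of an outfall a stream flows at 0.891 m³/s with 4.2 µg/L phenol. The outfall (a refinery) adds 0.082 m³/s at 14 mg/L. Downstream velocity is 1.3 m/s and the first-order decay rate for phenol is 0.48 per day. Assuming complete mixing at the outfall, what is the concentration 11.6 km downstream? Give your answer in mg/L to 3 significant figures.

4.2 µg/L = 0.0042 mg/L.
After complete mixing, C₀ = (0.082·14 + 0.891·0.0042) / 0.973 = 1.184 mg/L.
Travel time t = 1.16e+04 m / 1.3 m/s = 8923 s = 0.1033 d.
C = 1.184·exp(−0.48·0.1033) = 1.184·0.9516 = 1.126 mg/L.

1.13 mg/L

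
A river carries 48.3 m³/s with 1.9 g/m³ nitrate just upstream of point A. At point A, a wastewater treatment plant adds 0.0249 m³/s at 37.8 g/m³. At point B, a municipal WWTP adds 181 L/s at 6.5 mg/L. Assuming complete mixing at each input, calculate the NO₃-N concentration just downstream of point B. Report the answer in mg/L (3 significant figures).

After input A: C = (48.3·1.9 + 0.0249·37.8) / 48.32 = 1.918 mg/L.
181 L/s = 0.181 m³/s.
After input B: C = (48.32·1.918 + 0.181·6.5) / 48.51 = 1.936 mg/L.

1.94 mg/L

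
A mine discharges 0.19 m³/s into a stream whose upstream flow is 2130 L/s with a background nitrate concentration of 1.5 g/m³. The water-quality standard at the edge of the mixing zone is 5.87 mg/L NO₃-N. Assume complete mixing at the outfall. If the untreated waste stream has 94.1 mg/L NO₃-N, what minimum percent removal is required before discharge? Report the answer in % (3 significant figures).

2130 L/s = 2.13 m³/s.
Mass balance: 5.87·2.32 = 0.19·Cₑ + 2.13·1.5.
Cₑ = (13.62 − 3.195) / 0.19 = 54.86 mg/L.
Required removal = 1 − 54.86/94.1 = 41.7 %.

41.7 %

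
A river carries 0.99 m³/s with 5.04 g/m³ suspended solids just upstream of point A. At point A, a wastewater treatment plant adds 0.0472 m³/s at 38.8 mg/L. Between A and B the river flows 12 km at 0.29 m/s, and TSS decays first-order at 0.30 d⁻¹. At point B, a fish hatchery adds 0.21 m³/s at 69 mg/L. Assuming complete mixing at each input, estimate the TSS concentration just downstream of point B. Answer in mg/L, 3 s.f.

After input A: C = (0.99·5.04 + 0.0472·38.8) / 1.037 = 6.576 mg/L.
Over the 12 km reach to input B (t = 4.138e+04 s = 0.4789 d), decay gives C = 6.576·exp(−0.30·0.4789) = 5.696 mg/L.
After input B: C = (1.037·5.696 + 0.21·69) / 1.247 = 16.36 mg/L.

16.4 mg/L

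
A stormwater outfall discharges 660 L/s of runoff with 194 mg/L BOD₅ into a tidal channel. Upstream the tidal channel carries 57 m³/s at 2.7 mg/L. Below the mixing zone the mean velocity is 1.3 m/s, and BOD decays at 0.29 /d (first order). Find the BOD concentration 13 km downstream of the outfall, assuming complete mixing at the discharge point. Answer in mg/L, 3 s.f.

4.73 mg/L

660 L/s = 0.66 m³/s.
After complete mixing, C₀ = (0.66·194 + 57·2.7) / 57.66 = 4.89 mg/L.
Travel time t = 1.3e+04 m / 1.3 m/s = 1e+04 s = 0.1157 d.
C = 4.89·exp(−0.29·0.1157) = 4.89·0.967 = 4.728 mg/L.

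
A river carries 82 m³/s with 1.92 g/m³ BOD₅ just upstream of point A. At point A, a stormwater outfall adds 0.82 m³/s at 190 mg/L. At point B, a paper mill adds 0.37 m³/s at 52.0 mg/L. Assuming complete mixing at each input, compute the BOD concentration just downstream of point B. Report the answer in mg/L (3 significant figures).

After input A: C = (82·1.92 + 0.82·190) / 82.82 = 3.782 mg/L.
After input B: C = (82.82·3.782 + 0.37·52) / 83.19 = 3.997 mg/L.

4.00 mg/L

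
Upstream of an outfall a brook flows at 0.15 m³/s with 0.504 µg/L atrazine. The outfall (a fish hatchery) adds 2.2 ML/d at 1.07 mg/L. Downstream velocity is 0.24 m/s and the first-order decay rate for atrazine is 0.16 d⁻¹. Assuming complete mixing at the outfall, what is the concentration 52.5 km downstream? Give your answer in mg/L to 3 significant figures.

0.104 mg/L

2.2 ML/d = 0.02546 m³/s.
0.504 µg/L = 0.000504 mg/L.
After complete mixing, C₀ = (0.02546·1.07 + 0.15·0.000504) / 0.1755 = 0.1557 mg/L.
Travel time t = 5.25e+04 m / 0.24 m/s = 2.188e+05 s = 2.532 d.
C = 0.1557·exp(−0.16·2.532) = 0.1557·0.6669 = 0.1038 mg/L.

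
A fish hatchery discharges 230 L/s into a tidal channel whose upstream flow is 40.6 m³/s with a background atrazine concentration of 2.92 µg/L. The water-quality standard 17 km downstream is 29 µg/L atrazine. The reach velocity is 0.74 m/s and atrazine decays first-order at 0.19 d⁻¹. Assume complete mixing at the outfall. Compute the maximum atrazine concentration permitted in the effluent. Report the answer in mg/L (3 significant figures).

4.90 mg/L

230 L/s = 0.23 m³/s.
2.92 µg/L = 0.00292 mg/L.
29 µg/L = 0.029 mg/L.
Travel time to the compliance point: t = 1.7e+04/0.74 = 2.297e+04 s = 0.2659 d; decay factor exp(−0.19·0.2659) = 0.9507.
So the concentration just after mixing may be at most 0.029/0.9507 = 0.0305 mg/L.
Mass balance: 0.0305·40.83 = 0.23·Cₑ + 40.6·0.00292.
Cₑ = (1.245 − 0.1186) / 0.23 = 4.899 mg/L.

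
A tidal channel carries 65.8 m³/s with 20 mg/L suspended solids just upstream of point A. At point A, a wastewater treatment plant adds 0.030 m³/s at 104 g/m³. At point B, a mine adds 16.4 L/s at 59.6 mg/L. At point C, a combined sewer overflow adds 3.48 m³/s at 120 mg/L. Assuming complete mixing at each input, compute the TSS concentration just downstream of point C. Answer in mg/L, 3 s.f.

After input A: C = (65.8·20 + 0.03·104) / 65.83 = 20.04 mg/L.
16.4 L/s = 0.0164 m³/s.
After input B: C = (65.83·20.04 + 0.0164·59.6) / 65.85 = 20.05 mg/L.
After input C: C = (65.85·20.05 + 3.48·120) / 69.33 = 25.07 mg/L.

25.1 mg/L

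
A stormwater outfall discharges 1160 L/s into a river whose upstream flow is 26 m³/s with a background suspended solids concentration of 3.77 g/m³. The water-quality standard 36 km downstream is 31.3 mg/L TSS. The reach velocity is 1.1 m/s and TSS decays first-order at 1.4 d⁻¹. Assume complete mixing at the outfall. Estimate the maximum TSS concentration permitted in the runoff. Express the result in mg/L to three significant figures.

1160 mg/L

1160 L/s = 1.16 m³/s.
Travel time to the compliance point: t = 3.6e+04/1.1 = 3.273e+04 s = 0.3788 d; decay factor exp(−1.4·0.3788) = 0.5884.
So the concentration just after mixing may be at most 31.3/0.5884 = 53.19 mg/L.
Mass balance: 53.19·27.16 = 1.16·Cₑ + 26·3.77.
Cₑ = (1445 − 98.02) / 1.16 = 1161 mg/L.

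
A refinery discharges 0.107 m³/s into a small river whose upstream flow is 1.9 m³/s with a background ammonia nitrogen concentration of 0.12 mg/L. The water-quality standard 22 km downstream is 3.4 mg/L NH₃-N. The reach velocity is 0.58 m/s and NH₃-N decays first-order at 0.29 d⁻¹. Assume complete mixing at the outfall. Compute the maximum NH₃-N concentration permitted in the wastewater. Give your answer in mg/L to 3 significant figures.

Travel time to the compliance point: t = 2.2e+04/0.58 = 3.793e+04 s = 0.439 d; decay factor exp(−0.29·0.439) = 0.8805.
So the concentration just after mixing may be at most 3.4/0.8805 = 3.862 mg/L.
Mass balance: 3.862·2.007 = 0.107·Cₑ + 1.9·0.12.
Cₑ = (7.75 − 0.228) / 0.107 = 70.3 mg/L.

70.3 mg/L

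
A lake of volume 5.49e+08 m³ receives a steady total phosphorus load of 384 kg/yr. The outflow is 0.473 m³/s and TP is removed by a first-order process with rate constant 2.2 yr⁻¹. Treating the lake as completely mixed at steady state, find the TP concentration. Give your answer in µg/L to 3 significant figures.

0.314 µg/L

Outflow Q = 0.473 m³/s × 3.156e+07 s/yr = 1.493e+07 m³/yr.
Steady-state CSTR mass balance: W = Q·C + k·V·C, so C = W/(Q + kV).
Q + kV = 1.493e+07 + 2.2·5.49e+08 = 1.223e+09 m³/yr.
C = 384/1.223e+09 = 3.141e-07 kg/m³ = 0.0003141 mg/L = 0.3141 µg/L.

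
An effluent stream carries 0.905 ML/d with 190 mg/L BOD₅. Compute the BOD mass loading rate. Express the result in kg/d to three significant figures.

0.905 ML/d = 0.01047 m³/s.
Mass flux = Q·C = 0.01047 m³/s × 190 g/m³ = 1.99 g/s.
= 1.99 g/s × 86.4 = 172 kg/d.

172 kg/d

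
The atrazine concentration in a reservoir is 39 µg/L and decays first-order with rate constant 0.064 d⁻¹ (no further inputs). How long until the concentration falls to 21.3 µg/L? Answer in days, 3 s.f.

9.45 d

t = ln(C₀/C)/k = ln(39/21.3)/0.064 = 0.6049/0.064 = 9.451 d.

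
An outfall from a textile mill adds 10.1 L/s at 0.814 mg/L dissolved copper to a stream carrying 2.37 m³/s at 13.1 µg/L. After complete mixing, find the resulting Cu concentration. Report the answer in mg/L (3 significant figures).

0.0165 mg/L

10.1 L/s = 0.0101 m³/s.
13.1 µg/L = 0.0131 mg/L.
Conservation of mass across the mixing zone: C = (0.0101·0.814 + 2.37·0.0131) / (0.0101 + 2.37) = 0.03927/2.38 = 0.0165 mg/L.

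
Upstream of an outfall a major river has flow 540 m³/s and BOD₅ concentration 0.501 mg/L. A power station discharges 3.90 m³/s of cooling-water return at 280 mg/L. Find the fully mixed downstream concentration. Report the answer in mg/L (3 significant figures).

2.51 mg/L

By mass balance at complete mixing, C = (3.9·280 + 540·0.501) / (3.9 + 540) = 1363/543.9 = 2.505 mg/L.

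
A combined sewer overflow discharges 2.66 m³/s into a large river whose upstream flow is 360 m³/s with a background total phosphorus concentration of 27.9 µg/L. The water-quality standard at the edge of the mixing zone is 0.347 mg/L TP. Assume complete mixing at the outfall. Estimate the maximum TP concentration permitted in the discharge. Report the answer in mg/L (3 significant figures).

43.5 mg/L

27.9 µg/L = 0.0279 mg/L.
Mass balance: 0.347·362.7 = 2.66·Cₑ + 360·0.0279.
Cₑ = (125.8 − 10.04) / 2.66 = 43.53 mg/L.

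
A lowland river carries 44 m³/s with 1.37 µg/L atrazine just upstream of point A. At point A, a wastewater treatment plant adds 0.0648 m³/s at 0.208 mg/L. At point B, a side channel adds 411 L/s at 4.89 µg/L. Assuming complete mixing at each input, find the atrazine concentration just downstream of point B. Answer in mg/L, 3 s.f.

1.37 µg/L = 0.00137 mg/L.
After input A: C = (44·0.00137 + 0.0648·0.208) / 44.06 = 0.001674 mg/L.
411 L/s = 0.411 m³/s.
4.89 µg/L = 0.00489 mg/L.
After input B: C = (44.06·0.001674 + 0.411·0.00489) / 44.48 = 0.001704 mg/L.

0.00170 mg/L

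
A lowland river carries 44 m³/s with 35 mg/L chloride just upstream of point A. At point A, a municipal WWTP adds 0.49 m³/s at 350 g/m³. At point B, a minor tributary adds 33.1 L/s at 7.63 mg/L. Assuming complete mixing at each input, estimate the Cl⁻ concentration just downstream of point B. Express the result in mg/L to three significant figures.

After input A: C = (44·35 + 0.49·350) / 44.49 = 38.47 mg/L.
33.1 L/s = 0.0331 m³/s.
After input B: C = (44.49·38.47 + 0.0331·7.63) / 44.52 = 38.45 mg/L.

38.4 mg/L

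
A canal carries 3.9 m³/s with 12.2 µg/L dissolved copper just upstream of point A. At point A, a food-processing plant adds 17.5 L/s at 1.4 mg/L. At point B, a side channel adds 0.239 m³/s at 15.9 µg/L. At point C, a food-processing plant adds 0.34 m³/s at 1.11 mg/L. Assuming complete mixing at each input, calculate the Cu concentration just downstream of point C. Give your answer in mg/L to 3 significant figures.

0.101 mg/L

12.2 µg/L = 0.0122 mg/L.
17.5 L/s = 0.0175 m³/s.
After input A: C = (3.9·0.0122 + 0.0175·1.4) / 3.917 = 0.0184 mg/L.
15.9 µg/L = 0.0159 mg/L.
After input B: C = (3.917·0.0184 + 0.239·0.0159) / 4.157 = 0.01826 mg/L.
After input C: C = (4.157·0.01826 + 0.34·1.11) / 4.497 = 0.1008 mg/L.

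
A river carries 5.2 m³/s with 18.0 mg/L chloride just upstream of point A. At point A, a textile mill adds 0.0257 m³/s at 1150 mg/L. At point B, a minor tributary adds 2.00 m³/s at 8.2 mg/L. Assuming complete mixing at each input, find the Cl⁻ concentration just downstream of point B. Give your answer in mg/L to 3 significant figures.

19.3 mg/L

After input A: C = (5.2·18 + 0.0257·1150) / 5.226 = 23.57 mg/L.
After input B: C = (5.226·23.57 + 2·8.2) / 7.226 = 19.31 mg/L.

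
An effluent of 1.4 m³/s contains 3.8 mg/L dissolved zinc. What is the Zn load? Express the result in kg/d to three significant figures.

460 kg/d

Mass flux = Q·C = 1.4 m³/s × 3.8 g/m³ = 5.32 g/s.
= 5.32 g/s × 86.4 = 459.6 kg/d.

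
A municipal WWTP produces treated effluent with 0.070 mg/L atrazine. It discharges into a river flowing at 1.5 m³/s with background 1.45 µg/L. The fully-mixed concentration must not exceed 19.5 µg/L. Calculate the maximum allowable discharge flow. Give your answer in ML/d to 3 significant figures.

46.3 ML/d

1.45 µg/L = 0.00145 mg/L.
19.5 µg/L = 0.0195 mg/L.
Mass balance at complete mixing: C_std·(Q_w + Q_r) = Q_w·C_e + Q_r·C_b.
Rearranging, Q_w = Q_r·(C_std − C_b)/(C_e − C_std) = 1.5·(0.0195 − 0.00145) / (0.07 − 0.0195) = 0.5361 m³/s.
= 46.32 ML/d.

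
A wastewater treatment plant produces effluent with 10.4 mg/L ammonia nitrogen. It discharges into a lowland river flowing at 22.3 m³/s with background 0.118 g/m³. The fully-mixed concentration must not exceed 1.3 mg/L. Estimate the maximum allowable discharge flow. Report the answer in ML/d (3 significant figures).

250 ML/d

Mass balance at complete mixing: C_std·(Q_w + Q_r) = Q_w·C_e + Q_r·C_b.
Rearranging, Q_w = Q_r·(C_std − C_b)/(C_e − C_std) = 22.3·(1.3 − 0.118) / (10.4 − 1.3) = 2.897 m³/s.
= 250.3 ML/d.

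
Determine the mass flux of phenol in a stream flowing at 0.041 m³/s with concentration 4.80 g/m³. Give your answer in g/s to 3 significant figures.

0.197 g/s

Mass flux = Q·C = 0.041 m³/s × 4.8 g/m³ = 0.1968 g/s.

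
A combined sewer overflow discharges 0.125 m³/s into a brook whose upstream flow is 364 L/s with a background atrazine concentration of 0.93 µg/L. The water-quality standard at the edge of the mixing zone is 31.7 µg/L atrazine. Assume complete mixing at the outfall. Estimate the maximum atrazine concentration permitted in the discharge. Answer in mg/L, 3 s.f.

364 L/s = 0.364 m³/s.
0.93 µg/L = 0.00093 mg/L.
31.7 µg/L = 0.0317 mg/L.
Mass balance: 0.0317·0.489 = 0.125·Cₑ + 0.364·0.00093.
Cₑ = (0.0155 − 0.0003385) / 0.125 = 0.1213 mg/L.

0.121 mg/L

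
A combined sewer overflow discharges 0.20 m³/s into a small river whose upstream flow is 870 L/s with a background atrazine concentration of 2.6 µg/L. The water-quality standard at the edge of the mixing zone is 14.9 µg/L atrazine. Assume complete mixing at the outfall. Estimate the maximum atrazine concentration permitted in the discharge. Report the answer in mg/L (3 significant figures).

0.0684 mg/L

870 L/s = 0.87 m³/s.
2.6 µg/L = 0.0026 mg/L.
14.9 µg/L = 0.0149 mg/L.
Mass balance: 0.0149·1.07 = 0.2·Cₑ + 0.87·0.0026.
Cₑ = (0.01594 − 0.002262) / 0.2 = 0.06841 mg/L.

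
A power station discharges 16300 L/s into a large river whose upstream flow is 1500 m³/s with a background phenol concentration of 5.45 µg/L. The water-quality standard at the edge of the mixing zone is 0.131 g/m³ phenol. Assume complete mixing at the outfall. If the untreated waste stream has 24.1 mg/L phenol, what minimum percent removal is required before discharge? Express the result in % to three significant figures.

16300 L/s = 16.3 m³/s.
5.45 µg/L = 0.00545 mg/L.
Mass balance: 0.131·1516 = 16.3·Cₑ + 1500·0.00545.
Cₑ = (198.6 − 8.175) / 16.3 = 11.68 mg/L.
Required removal = 1 − 11.68/24.1 = 51.52 %.

51.5 %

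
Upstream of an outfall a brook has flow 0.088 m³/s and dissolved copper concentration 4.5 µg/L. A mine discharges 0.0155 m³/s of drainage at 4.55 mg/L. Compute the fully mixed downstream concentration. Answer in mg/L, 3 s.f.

4.5 µg/L = 0.0045 mg/L.
Conservation of mass across the mixing zone: C = (0.0155·4.55 + 0.088·0.0045) / (0.0155 + 0.088) = 0.07092/0.1035 = 0.6852 mg/L.

0.685 mg/L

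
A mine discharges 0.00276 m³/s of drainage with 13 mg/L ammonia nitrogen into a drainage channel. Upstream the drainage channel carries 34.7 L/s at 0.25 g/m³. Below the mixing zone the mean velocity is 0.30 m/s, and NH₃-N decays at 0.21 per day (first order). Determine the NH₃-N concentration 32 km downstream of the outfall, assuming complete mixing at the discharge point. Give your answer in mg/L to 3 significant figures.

34.7 L/s = 0.0347 m³/s.
After complete mixing, C₀ = (0.00276·13 + 0.0347·0.25) / 0.03746 = 1.189 mg/L.
Travel time t = 3.2e+04 m / 0.30 m/s = 1.067e+05 s = 1.235 d.
C = 1.189·exp(−0.21·1.235) = 1.189·0.7716 = 0.9178 mg/L.

0.918 mg/L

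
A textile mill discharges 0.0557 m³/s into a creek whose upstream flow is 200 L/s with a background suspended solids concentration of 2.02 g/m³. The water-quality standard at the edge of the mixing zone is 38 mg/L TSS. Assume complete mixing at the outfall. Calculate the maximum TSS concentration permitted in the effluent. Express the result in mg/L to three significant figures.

200 L/s = 0.2 m³/s.
Mass balance: 38·0.2557 = 0.0557·Cₑ + 0.2·2.02.
Cₑ = (9.717 − 0.404) / 0.0557 = 167.2 mg/L.

167 mg/L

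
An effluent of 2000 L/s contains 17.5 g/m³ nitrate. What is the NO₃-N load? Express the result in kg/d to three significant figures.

2000 L/s = 2 m³/s.
Mass flux = Q·C = 2 m³/s × 17.5 g/m³ = 35 g/s.
= 35 g/s × 86.4 = 3024 kg/d.

3020 kg/d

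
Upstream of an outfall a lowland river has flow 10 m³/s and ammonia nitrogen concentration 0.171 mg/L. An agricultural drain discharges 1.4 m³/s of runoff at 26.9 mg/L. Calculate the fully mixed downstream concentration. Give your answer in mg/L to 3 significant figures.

Conservation of mass across the mixing zone: C = (1.4·26.9 + 10·0.171) / (1.4 + 10) = 39.37/11.4 = 3.454 mg/L.

3.45 mg/L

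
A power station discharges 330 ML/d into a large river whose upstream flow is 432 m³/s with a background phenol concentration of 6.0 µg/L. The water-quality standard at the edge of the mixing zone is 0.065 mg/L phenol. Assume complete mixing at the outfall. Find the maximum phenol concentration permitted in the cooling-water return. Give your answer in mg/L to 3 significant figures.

6.74 mg/L

330 ML/d = 3.819 m³/s.
6.0 µg/L = 0.006 mg/L.
Mass balance: 0.065·435.8 = 3.819·Cₑ + 432·0.006.
Cₑ = (28.33 − 2.592) / 3.819 = 6.738 mg/L.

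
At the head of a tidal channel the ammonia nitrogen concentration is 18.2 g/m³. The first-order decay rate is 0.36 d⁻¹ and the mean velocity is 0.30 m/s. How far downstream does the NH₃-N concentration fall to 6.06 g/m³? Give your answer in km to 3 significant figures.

79.2 km

From C = C₀·e^(−kt), t = ln(C₀/C)/k = ln(18.2/6.06)/0.36 = 1.1/0.36 = 3.055 d.
Distance = v·t = 0.30 m/s × 2.639e+05 s = 7.918e+04 m = 79.18 km.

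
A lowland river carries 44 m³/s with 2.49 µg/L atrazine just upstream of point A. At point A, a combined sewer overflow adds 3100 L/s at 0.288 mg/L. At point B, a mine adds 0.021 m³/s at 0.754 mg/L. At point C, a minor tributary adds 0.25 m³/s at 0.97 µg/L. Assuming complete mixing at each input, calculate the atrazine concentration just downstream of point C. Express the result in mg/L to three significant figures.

0.0215 mg/L

2.49 µg/L = 0.00249 mg/L.
3100 L/s = 3.1 m³/s.
After input A: C = (44·0.00249 + 3.1·0.288) / 47.1 = 0.02128 mg/L.
After input B: C = (47.1·0.02128 + 0.021·0.754) / 47.12 = 0.02161 mg/L.
0.97 µg/L = 0.00097 mg/L.
After input C: C = (47.12·0.02161 + 0.25·0.00097) / 47.37 = 0.0215 mg/L.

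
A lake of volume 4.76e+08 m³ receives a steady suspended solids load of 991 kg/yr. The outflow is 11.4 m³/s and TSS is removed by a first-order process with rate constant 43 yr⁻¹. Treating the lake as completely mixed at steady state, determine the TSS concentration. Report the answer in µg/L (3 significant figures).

0.0476 µg/L

Outflow Q = 11.4 m³/s × 3.156e+07 s/yr = 3.598e+08 m³/yr.
Steady-state CSTR mass balance: W = Q·C + k·V·C, so C = W/(Q + kV).
Q + kV = 3.598e+08 + 43·4.76e+08 = 2.083e+10 m³/yr.
C = 991/2.083e+10 = 4.758e-08 kg/m³ = 4.758e-05 mg/L = 0.04758 µg/L.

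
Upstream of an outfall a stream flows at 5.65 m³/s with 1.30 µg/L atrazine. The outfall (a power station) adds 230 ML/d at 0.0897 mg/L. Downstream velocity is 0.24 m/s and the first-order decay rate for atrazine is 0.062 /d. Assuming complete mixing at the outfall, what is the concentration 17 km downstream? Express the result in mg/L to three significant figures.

230 ML/d = 2.662 m³/s.
1.30 µg/L = 0.0013 mg/L.
After complete mixing, C₀ = (2.662·0.0897 + 5.65·0.0013) / 8.312 = 0.02961 mg/L.
Travel time t = 1.7e+04 m / 0.24 m/s = 7.083e+04 s = 0.8198 d.
C = 0.02961·exp(−0.062·0.8198) = 0.02961·0.9504 = 0.02814 mg/L.

0.0281 mg/L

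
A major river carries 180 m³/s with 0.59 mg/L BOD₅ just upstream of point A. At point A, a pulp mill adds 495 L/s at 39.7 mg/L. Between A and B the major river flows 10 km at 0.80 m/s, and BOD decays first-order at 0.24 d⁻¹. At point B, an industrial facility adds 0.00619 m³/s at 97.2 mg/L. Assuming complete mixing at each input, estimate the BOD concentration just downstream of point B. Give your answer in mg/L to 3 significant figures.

495 L/s = 0.495 m³/s.
After input A: C = (180·0.59 + 0.495·39.7) / 180.5 = 0.6973 mg/L.
Over the 10 km reach to input B (t = 1.25e+04 s = 0.1447 d), decay gives C = 0.6973·exp(−0.24·0.1447) = 0.6735 mg/L.
After input B: C = (180.5·0.6735 + 0.00619·97.2) / 180.5 = 0.6768 mg/L.

0.677 mg/L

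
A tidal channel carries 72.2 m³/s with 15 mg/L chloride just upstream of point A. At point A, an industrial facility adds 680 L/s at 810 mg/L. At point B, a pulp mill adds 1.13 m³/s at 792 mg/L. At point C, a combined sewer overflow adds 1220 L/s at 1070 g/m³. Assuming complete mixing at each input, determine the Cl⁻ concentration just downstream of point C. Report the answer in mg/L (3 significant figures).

680 L/s = 0.68 m³/s.
After input A: C = (72.2·15 + 0.68·810) / 72.88 = 22.42 mg/L.
After input B: C = (72.88·22.42 + 1.13·792) / 74.01 = 34.17 mg/L.
1220 L/s = 1.22 m³/s.
After input C: C = (74.01·34.17 + 1.22·1070) / 75.23 = 50.97 mg/L.

51.0 mg/L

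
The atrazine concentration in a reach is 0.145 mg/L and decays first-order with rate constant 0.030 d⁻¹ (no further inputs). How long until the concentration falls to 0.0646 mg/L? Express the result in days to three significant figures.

27.0 d

t = ln(C₀/C)/k = ln(0.145/0.0646)/0.030 = 0.8085/0.030 = 26.95 d.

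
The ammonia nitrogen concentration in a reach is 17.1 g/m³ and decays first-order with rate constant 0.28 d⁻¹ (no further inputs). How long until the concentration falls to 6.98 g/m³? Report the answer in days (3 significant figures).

3.20 d

t = ln(C₀/C)/k = ln(17.1/6.98)/0.28 = 0.896/0.28 = 3.2 d.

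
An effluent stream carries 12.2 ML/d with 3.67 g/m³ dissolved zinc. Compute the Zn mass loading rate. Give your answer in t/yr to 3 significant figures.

12.2 ML/d = 0.1412 m³/s.
Mass flux = Q·C = 0.1412 m³/s × 3.67 g/m³ = 0.5182 g/s.
= 0.5182 g/s × 31.56 = 16.35 t/yr.

16.4 t/yr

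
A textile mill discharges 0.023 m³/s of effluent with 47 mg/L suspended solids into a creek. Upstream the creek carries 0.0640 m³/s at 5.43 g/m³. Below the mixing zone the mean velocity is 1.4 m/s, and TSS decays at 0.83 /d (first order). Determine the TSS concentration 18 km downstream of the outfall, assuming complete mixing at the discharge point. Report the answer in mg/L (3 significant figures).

14.5 mg/L

After complete mixing, C₀ = (0.023·47 + 0.064·5.43) / 0.087 = 16.42 mg/L.
Travel time t = 1.8e+04 m / 1.4 m/s = 1.286e+04 s = 0.1488 d.
C = 16.42·exp(−0.83·0.1488) = 16.42·0.8838 = 14.51 mg/L.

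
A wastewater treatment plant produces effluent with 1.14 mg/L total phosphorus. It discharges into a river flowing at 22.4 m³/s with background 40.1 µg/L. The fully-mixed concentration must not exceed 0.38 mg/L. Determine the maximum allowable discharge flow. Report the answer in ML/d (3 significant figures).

866 ML/d

40.1 µg/L = 0.0401 mg/L.
Mass balance at complete mixing: C_std·(Q_w + Q_r) = Q_w·C_e + Q_r·C_b.
Rearranging, Q_w = Q_r·(C_std − C_b)/(C_e − C_std) = 22.4·(0.38 − 0.0401) / (1.14 − 0.38) = 10.02 m³/s.
= 865.6 ML/d.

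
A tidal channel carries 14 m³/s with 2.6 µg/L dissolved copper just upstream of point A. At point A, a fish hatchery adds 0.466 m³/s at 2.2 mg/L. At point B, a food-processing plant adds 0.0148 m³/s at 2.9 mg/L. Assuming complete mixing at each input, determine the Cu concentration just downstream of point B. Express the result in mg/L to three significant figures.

2.6 µg/L = 0.0026 mg/L.
After input A: C = (14·0.0026 + 0.466·2.2) / 14.47 = 0.07339 mg/L.
After input B: C = (14.47·0.07339 + 0.0148·2.9) / 14.48 = 0.07627 mg/L.

0.0763 mg/L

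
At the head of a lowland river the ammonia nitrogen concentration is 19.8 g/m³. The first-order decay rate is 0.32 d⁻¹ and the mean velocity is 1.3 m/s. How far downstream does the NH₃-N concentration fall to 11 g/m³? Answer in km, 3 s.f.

From C = C₀·e^(−kt), t = ln(C₀/C)/k = ln(19.8/11)/0.32 = 0.5878/0.32 = 1.837 d.
Distance = v·t = 1.3 m/s × 1.587e+05 s = 2.063e+05 m = 206.3 km.

206 km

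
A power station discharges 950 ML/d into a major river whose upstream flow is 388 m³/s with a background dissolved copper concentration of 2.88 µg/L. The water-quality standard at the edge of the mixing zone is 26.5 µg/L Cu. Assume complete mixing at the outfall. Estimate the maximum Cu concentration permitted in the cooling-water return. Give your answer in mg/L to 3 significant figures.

0.860 mg/L

950 ML/d = 11 m³/s.
2.88 µg/L = 0.00288 mg/L.
26.5 µg/L = 0.0265 mg/L.
Mass balance: 0.0265·399 = 11·Cₑ + 388·0.00288.
Cₑ = (10.57 − 1.117) / 11 = 0.86 mg/L.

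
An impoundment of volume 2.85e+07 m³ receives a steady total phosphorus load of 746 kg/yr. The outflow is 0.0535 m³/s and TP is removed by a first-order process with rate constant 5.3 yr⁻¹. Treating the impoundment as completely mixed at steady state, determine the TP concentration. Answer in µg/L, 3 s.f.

Outflow Q = 0.0535 m³/s × 3.156e+07 s/yr = 1.688e+06 m³/yr.
Steady-state CSTR mass balance: W = Q·C + k·V·C, so C = W/(Q + kV).
Q + kV = 1.688e+06 + 5.3·2.85e+07 = 1.527e+08 m³/yr.
C = 746/1.527e+08 = 4.884e-06 kg/m³ = 0.004884 mg/L = 4.884 µg/L.

4.88 µg/L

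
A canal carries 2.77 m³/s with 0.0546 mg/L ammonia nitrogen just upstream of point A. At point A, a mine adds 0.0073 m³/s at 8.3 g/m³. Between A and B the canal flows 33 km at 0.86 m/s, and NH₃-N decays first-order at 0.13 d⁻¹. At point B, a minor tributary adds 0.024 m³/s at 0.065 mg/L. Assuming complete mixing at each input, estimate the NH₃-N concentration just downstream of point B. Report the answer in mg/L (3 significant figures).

After input A: C = (2.77·0.0546 + 0.0073·8.3) / 2.777 = 0.07627 mg/L.
Over the 33 km reach to input B (t = 3.837e+04 s = 0.4441 d), decay gives C = 0.07627·exp(−0.13·0.4441) = 0.07199 mg/L.
After input B: C = (2.777·0.07199 + 0.024·0.065) / 2.801 = 0.07193 mg/L.

0.0719 mg/L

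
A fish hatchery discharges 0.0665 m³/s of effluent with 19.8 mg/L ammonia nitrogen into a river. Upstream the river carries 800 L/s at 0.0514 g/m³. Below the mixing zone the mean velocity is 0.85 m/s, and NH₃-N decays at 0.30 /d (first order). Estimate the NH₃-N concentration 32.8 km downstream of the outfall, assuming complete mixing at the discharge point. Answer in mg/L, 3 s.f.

800 L/s = 0.8 m³/s.
After complete mixing, C₀ = (0.0665·19.8 + 0.8·0.0514) / 0.8665 = 1.567 mg/L.
Travel time t = 3.28e+04 m / 0.85 m/s = 3.859e+04 s = 0.4466 d.
C = 1.567·exp(−0.30·0.4466) = 1.567·0.8746 = 1.371 mg/L.

1.37 mg/L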